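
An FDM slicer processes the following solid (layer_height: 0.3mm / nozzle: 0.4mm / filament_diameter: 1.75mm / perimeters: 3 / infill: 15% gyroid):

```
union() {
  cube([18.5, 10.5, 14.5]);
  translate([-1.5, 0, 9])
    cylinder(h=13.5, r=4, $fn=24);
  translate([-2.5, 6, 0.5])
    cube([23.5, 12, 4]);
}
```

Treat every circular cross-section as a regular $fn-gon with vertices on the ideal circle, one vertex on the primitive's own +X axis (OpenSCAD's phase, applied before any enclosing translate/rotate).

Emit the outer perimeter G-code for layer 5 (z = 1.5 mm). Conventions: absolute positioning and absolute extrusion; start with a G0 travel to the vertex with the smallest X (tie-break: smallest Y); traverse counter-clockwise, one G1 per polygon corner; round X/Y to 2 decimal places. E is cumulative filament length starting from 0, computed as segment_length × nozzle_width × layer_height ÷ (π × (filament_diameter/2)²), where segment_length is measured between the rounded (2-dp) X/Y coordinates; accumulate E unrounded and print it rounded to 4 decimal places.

At z = 1.5 mm: the cube is present — its section is the full 18.5×10.5 rectangle; the cylinder at (-1.5, 0) does not reach this height (z outside [9, 22.5]); the cube at (-2.5, 6) is present — its section is the full 23.5×12 rectangle; Taking the union: the regions partially overlap (shared area 83.25 mm²), so overlapping operands fuse into one piece — 1 connected region. The outline is a single polygon with 8 vertices. Extrusion per mm of travel: 0.4 × 0.3 / (π × 0.875²) = 0.049890. Accumulating E over each segment gives final E = 4.1409.

G0 X-2.50 Y6.00 Z1.50
G1 X0.00 Y6.00 E0.1247
G1 X0.00 Y0.00 E0.4241
G1 X18.50 Y0.00 E1.3470
G1 X18.50 Y6.00 E1.6464
G1 X21.00 Y6.00 E1.7711
G1 X21.00 Y18.00 E2.3698
G1 X-2.50 Y18.00 E3.5422
G1 X-2.50 Y6.00 E4.1409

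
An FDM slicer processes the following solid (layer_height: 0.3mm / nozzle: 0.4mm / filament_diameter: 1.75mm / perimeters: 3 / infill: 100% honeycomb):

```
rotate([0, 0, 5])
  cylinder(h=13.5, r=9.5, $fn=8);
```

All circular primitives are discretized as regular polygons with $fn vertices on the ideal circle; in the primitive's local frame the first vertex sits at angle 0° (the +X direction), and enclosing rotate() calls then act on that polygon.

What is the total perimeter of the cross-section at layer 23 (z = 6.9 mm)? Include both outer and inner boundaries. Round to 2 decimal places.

58.17 mm

At z = 6.9 mm: the r=9.5 cylinder contributes a regular 8-gon of circumradius 9.5 (perimeter = 2·8·9.500·sin(180°/8) = 58.17 mm); (rotated 5° about Z; rotation is an isometry so areas/perimeters/island counts are preserved). Overall, the cross-section is a single solid region. Total boundary length (outer) = 58.17 mm.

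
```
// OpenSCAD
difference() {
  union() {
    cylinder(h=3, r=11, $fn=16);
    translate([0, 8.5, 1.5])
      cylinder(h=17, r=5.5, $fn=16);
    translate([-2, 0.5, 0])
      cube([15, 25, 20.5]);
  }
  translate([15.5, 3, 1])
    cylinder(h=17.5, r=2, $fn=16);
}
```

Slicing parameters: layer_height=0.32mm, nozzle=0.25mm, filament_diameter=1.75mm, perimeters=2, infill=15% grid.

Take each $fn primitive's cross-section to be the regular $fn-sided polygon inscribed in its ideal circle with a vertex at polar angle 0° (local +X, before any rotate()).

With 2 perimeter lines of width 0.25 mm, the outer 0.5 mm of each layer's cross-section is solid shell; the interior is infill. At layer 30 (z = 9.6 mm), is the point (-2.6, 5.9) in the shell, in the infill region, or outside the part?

infill

At z = 9.6 mm: the cylinder is absent (z outside [0, 3]); the cylinder at (0, 8.5): section is a regular 16-gon, circumradius r=5.5; the cube at (-2, 0.5) (footprint 15×25) is included at this height; Combining (union): the regions partially overlap (shared area 67.51 mm²), so overlapping operands fuse into one piece — 1 connected region; the cylinder at (15.5, 3): section is a regular 16-gon, circumradius r=2; Subtracting the remaining from the first: starting from the result so far, the r=2 cylinder at (15.5, 3) misses the remaining region (no effect) — 1 connected region. Overall, the cross-section is a single solid region. The nearest boundary edge runs (-2.10, 3.42)→(-3.89, 4.61); distance from the point to it = 1.79 mm. The point is inside the cross-section and 1.79 mm from the nearest boundary — more than the 0.5 mm shell width (2 × 0.25), so it's in the infill interior.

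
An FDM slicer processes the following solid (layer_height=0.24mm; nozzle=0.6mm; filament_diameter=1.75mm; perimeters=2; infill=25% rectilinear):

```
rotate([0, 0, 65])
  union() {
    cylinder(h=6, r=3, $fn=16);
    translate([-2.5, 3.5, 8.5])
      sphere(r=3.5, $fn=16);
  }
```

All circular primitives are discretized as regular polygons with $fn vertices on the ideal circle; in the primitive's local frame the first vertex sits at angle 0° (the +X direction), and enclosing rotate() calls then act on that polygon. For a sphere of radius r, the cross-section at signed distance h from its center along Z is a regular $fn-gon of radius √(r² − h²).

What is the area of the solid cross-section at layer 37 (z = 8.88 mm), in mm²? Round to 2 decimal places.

37.06 mm²

At z = 8.88 mm: the cylinder does not reach this height (z outside [0, 6]); the r=3.5 sphere at (-2.5, 3.5) slices to a regular 16-gon of circumradius 3.479 (√(r²−h²) with h=0.38 from center) (area = (16/2)·3.479²·sin(360°/16) = 37.06 mm²); Combining (union): only the r=3.5 sphere at (-2.5, 3.5) is present, so the union is just that shape — area = 37.06 mm²; (whole slice rotated 65° about Z — lengths, areas and connectivity unchanged). Overall, the cross-section is a single solid region. Net area = 37.06 mm².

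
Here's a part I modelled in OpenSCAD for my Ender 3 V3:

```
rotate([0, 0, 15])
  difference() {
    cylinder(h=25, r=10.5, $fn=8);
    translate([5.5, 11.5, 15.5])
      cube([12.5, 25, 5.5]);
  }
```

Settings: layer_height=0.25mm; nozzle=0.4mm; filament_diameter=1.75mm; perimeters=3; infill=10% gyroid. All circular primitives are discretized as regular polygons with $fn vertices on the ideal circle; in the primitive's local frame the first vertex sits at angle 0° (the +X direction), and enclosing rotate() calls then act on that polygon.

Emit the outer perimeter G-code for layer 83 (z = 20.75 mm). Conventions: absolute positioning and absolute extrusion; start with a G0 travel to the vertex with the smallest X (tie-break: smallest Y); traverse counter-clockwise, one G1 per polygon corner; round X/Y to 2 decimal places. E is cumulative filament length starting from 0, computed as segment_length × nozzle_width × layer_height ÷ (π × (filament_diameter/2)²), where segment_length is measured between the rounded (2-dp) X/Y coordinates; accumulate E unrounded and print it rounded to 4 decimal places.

At z = 20.75 mm: the r=10.5 cylinder contributes a regular 8-gon of circumradius 10.5; the 12.5×25 cube at (5.5, 11.5) contributes its full rectangle; After the difference (first − rest): starting from the r=10.5 cylinder, the 12.5×25 cube at (5.5, 11.5) misses the remaining region (no effect) — 1 connected region; (rotated 15° about Z; rotation is an isometry so areas/perimeters/island counts are preserved). The outline is a single polygon with 8 vertices. Extrusion per mm of travel: 0.4 × 0.25 / (π × 0.875²) = 0.041575. Accumulating E over each segment gives final E = 2.6723.

G0 X-10.14 Y-2.72 Z20.75
G1 X-5.25 Y-9.09 E0.3339
G1 X2.72 Y-10.14 E0.6681
G1 X9.09 Y-5.25 E1.0020
G1 X10.14 Y2.72 E1.3362
G1 X5.25 Y9.09 E1.6700
G1 X-2.72 Y10.14 E2.0043
G1 X-9.09 Y5.25 E2.3381
G1 X-10.14 Y-2.72 E2.6723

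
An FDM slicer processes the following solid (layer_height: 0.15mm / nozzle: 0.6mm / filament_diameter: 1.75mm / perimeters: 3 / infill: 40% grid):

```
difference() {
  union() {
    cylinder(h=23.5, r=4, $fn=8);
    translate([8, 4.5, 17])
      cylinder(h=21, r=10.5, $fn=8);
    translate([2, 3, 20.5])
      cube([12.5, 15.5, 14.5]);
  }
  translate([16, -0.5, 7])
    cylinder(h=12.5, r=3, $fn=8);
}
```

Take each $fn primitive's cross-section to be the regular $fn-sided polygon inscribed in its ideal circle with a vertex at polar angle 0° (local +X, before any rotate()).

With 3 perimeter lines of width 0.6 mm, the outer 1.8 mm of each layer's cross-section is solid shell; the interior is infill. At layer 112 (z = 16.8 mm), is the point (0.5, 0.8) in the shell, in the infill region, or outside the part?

infill

At z = 16.8 mm: the cylinder: section is a regular 8-gon, circumradius r=4; the cylinder at (8, 4.5) is not intersected at this z (z outside [17, 38]); the cube at (2, 3) is not intersected at this z (z outside [20.5, 35]); Combining (union): only the r=4 cylinder is present, so the union is just that shape — 1 connected region; the r=3 cylinder at (16, -0.5) gives a regular 8-gon of circumradius 3 (constant along its height); After the difference (first − rest): starting from that combined region, the r=3 cylinder at (16, -0.5) misses the remaining region (no effect) — 1 connected region. Overall, the cross-section is a single solid region. The nearest boundary edge runs (0.00, 4.00)→(2.83, 2.83); distance from the point to it = 2.77 mm. The point is inside the cross-section and 2.77 mm from the nearest boundary — more than the 1.8 mm shell width (3 × 0.6), so it's in the infill interior.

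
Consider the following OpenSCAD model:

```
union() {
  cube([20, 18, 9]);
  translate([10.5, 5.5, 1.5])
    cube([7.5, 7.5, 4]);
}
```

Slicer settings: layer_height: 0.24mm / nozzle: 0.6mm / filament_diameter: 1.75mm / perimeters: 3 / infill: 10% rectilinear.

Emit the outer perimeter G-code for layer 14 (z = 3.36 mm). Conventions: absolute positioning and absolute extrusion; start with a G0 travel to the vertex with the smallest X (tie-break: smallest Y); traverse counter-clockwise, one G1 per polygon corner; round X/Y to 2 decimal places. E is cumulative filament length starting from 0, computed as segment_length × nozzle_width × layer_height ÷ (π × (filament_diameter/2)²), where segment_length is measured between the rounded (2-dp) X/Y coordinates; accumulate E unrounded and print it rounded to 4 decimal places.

At z = 3.36 mm: the cube is present — its section is the full 20×18 rectangle; the cube at (10.5, 5.5) is present — its section is the full 7.5×7.5 rectangle; Combining (union): the 7.5×7.5 cube at (10.5, 5.5) lies entirely inside the 20×18 cube, so the union is just the 20×18 cube — 1 connected region. The outline is a single polygon with 4 vertices. Extrusion per mm of travel: 0.6 × 0.24 / (π × 0.875²) = 0.059868. Accumulating E over each segment gives final E = 4.5500.

G0 X0.00 Y0.00 Z3.36
G1 X20.00 Y0.00 E1.1974
G1 X20.00 Y18.00 E2.2750
G1 X0.00 Y18.00 E3.4724
G1 X0.00 Y0.00 E4.5500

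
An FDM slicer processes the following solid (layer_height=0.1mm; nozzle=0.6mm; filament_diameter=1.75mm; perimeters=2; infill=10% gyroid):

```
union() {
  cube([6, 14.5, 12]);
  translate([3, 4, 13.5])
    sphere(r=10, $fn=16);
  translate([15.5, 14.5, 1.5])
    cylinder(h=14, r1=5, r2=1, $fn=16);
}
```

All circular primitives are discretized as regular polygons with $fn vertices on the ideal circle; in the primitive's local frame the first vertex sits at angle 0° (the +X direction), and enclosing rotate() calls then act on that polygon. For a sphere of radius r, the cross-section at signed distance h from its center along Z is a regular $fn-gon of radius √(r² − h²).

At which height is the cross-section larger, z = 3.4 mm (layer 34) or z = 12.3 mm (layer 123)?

layer 123 (z = 12.3 mm)

Layer 34 (z = 3.4): the cube is present — its section is the full 6×14.5 rectangle (area 87.00 mm²); the sphere at (3, 4) does not reach this height (|z−center|=10.100 > r=10); the cone at (15.5, 14.5) (r1=5→r2=1) has section circumradius 4.457 here — a regular 16-gon (area = (16/2)·4.457²·sin(360°/16) = 60.82 mm²); Combining (union): the 2 present regions are separate (no shared area or edge), so areas and boundary lengths simply add and each stays a separate island — area = 147.82 mm². So its area = 147.82 mm². Layer 123 (z = 12.3): the cube is not intersected at this z (z outside [0, 12]); the sphere at (3, 4): section is a regular 16-gon, circumradius = √(r²−h²) = √(10²−1.2²) = 9.928 (area = (16/2)·9.928²·sin(360°/16) = 301.74 mm²); the cone at (15.5, 14.5) (r1=5→r2=1) has section circumradius 1.914 here — a regular 16-gon (area = (16/2)·1.914²·sin(360°/16) = 11.22 mm²); Taking the union: the 2 present regions are separate (no shared area or edge), so areas and boundary lengths simply add and each stays a separate island — area = 312.96 mm². So its area = 312.96 mm². Layer 123 is larger (312.96 vs 147.82 mm²).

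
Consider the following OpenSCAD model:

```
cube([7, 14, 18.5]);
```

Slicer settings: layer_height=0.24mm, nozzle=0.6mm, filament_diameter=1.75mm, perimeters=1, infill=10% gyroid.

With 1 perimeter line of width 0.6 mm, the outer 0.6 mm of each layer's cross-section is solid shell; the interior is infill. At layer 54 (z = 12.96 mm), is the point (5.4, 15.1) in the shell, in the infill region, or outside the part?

outside

At z = 12.96 mm: the cube (footprint 7×14) is included at this height. Overall, the cross-section is a single solid region. The nearest boundary edge runs (7.00, 14.00)→(0.00, 14.00); distance from the point to it = 1.10 mm. The point is not inside any of the regions above, so it lies outside the cross-section (1.10 mm from the nearest boundary).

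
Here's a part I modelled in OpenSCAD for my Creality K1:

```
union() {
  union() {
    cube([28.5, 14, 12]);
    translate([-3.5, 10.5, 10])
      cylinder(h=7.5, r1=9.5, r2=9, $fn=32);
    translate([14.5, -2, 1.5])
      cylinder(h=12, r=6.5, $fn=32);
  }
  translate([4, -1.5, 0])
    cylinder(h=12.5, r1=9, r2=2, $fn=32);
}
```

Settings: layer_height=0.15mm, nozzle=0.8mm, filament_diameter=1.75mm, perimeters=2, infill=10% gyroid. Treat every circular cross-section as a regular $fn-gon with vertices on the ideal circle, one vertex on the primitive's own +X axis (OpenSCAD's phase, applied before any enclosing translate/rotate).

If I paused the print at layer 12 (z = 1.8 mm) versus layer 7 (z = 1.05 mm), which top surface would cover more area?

layer 12 (z = 1.8 mm)

Layer 12 (z = 1.8): the cube (footprint 28.5×14) is included at this height (area 399.00 mm²); the cone at (-3.5, 10.5) is absent (z outside [10, 17.5]); the r=6.5 cylinder at (14.5, -2) contributes a regular 32-gon of circumradius 6.5 (area = (32/2)·6.500²·sin(360°/32) = 131.88 mm²); Taking the union: the regions partially overlap — summed areas 530.88 mm² minus the doubly-counted overlap 40.44 mm² gives 490.44 mm² — area = 490.44 mm²; the cone at (4, -1.5) (r1=9→r2=2) has section circumradius 7.992 here — a regular 32-gon (area = (32/2)·7.992²·sin(360°/32) = 199.37 mm²); Combining (union): the regions partially overlap — summed areas 689.81 mm² minus the doubly-counted overlap 82.48 mm² gives 607.33 mm² — area = 607.33 mm². So its area = 607.33 mm². Layer 7 (z = 1.05): the cube is present — its section is the full 28.5×14 rectangle (area 399.00 mm²); the cone at (-3.5, 10.5) is absent (z outside [10, 17.5]); the cylinder at (14.5, -2) is not intersected at this z (z outside [1.5, 13.5]); Combining (union): only the 28.5×14 cube is present, so the union is just that shape — area = 399.00 mm²; the cone at (4, -1.5) (r1=9→r2=2) has section circumradius 8.412 here — a regular 32-gon (area = (32/2)·8.412²·sin(360°/32) = 220.88 mm²); Merging all regions: the regions partially overlap — summed areas 619.88 mm² minus the doubly-counted overlap 68.93 mm² gives 550.95 mm² — area = 550.95 mm². So its area = 550.95 mm². Layer 12 is larger (607.33 vs 550.95 mm²).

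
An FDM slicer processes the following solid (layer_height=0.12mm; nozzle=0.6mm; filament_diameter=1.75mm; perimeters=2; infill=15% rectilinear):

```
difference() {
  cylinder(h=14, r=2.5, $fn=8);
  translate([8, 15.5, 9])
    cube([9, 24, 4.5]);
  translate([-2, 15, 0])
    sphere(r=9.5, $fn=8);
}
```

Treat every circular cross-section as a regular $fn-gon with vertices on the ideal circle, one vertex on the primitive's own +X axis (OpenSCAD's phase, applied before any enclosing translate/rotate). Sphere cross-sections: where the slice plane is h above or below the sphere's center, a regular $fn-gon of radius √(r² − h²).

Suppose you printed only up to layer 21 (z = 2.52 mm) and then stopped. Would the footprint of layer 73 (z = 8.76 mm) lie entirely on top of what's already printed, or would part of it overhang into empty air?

Compare the two slices. At z = 2.52: the r=2.5 cylinder gives a regular 8-gon of circumradius 2.5 (constant along its height) (area = (8/2)·2.500²·sin(360°/8) = 17.68 mm²); the cube at (8, 15.5) does not reach this height (z outside [9, 13.5]); the r=9.5 sphere at (-2, 15) slices to a regular 8-gon of circumradius 9.160 (√(r²−h²) with h=2.52 from center) (area = (8/2)·9.160²·sin(360°/8) = 237.30 mm²); Subtracting the remaining from the first: starting from the r=2.5 cylinder (17.68 mm²), the r=9.5 sphere at (-2, 15) misses the remaining region (no effect) — area = 17.68 mm². At z = 8.76: the r=2.5 cylinder gives a regular 8-gon of circumradius 2.5 (constant along its height) (area = (8/2)·2.500²·sin(360°/8) = 17.68 mm²); the cube at (8, 15.5) is absent (z outside [9, 13.5]); the sphere at (-2, 15): section is a regular 8-gon, circumradius = √(r²−h²) = √(9.5²−8.76²) = 3.676 (area = (8/2)·3.676²·sin(360°/8) = 38.22 mm²); After the difference (first − rest): starting from the r=2.5 cylinder (17.68 mm²), the r=9.5 sphere at (-2, 15) misses the remaining region (no effect) — area = 17.68 mm². Checking containment: the cross-section at z = 8.76 is a subset of the cross-section at z = 2.52.

entirely on top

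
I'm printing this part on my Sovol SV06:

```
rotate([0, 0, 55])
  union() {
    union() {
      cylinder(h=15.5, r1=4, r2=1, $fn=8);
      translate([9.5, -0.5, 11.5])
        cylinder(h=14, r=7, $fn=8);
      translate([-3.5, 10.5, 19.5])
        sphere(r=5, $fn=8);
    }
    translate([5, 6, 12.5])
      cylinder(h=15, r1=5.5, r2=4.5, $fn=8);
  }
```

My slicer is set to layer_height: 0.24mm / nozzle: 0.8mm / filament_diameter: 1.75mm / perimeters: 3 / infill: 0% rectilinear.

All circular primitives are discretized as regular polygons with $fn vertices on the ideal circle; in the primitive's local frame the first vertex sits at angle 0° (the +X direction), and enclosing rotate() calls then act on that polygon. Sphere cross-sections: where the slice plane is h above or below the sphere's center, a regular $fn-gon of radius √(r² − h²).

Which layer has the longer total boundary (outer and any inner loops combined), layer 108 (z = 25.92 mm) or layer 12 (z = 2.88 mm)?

layer 108 (z = 25.92 mm)

Layer 108 (z = 25.92): the cone does not reach this height (z outside [0, 15.5]); the cylinder at (9.5, -0.5) does not reach this height (z outside [11.5, 25.5]); the sphere at (-3.5, 10.5) does not reach this height (|z−center|=6.420 > r=5); Taking the union: nothing is present at this height; the cone at (5, 6) contributes a regular 8-gon of circumradius 4.605 (interpolated between r1=5.5 and r2=4.5 at t=0.895) (perimeter = 2·8·4.605·sin(180°/8) = 28.20 mm); Taking the union: only the cone at (5, 6) is present, so the union is just that shape — boundary = 28.20 mm; (whole slice rotated 55° about Z — lengths, areas and connectivity unchanged). So its perimeter = 28.20 mm. Layer 12 (z = 2.88): the cone: at t=0.186 of its height the radius interpolates to r₁+(r₂−r₁)t = 3.443, giving a regular 8-gon of that circumradius (perimeter = 2·8·3.443·sin(180°/8) = 21.08 mm); the cylinder at (9.5, -0.5) is not intersected at this z (z outside [11.5, 25.5]); the sphere at (-3.5, 10.5) does not reach this height (|z−center|=16.620 > r=5); Merging all regions: only the cone is present, so the union is just that shape — boundary = 21.08 mm; the cone at (5, 6) does not reach this height (z outside [12.5, 27.5]); Merging all regions: only the result so far is present, so the union is just that shape — boundary = 21.08 mm; (whole slice rotated 55° about Z — lengths, areas and connectivity unchanged). So its perimeter = 21.08 mm. Layer 108 is larger (28.20 vs 21.08 mm).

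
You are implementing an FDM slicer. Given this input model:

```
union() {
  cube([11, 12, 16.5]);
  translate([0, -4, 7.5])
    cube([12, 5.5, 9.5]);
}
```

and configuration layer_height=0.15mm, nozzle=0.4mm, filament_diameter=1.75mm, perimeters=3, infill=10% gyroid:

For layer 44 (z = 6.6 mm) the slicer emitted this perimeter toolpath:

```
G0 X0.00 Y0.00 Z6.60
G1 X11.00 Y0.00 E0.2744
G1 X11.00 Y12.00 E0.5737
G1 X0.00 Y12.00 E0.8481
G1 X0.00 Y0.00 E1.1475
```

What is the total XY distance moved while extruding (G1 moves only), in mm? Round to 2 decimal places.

Sum the Euclidean lengths of each G1 segment: total = 46.00 mm.

46.00 mm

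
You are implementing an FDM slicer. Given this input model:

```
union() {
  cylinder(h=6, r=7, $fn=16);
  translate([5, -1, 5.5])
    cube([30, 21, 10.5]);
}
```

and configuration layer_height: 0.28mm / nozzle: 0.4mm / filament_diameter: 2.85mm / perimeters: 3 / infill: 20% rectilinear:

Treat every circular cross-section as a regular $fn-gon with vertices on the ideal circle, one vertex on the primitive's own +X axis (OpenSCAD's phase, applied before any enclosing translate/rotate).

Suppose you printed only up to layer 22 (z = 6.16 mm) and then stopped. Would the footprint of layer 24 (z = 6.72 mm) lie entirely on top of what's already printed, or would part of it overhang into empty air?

Compare the two slices. At z = 6.16: the cylinder is absent (z outside [0, 6]); the cube at (5, -1) (footprint 30×21) is included at this height (area 630.00 mm²); Taking the union: only the 30×21 cube at (5, -1) is present, so the union is just that shape — area = 630.00 mm². At z = 6.72: the cylinder is absent (z outside [0, 6]); the cube at (5, -1) is present — its section is the full 30×21 rectangle (area 630.00 mm²); Taking the union: only the 30×21 cube at (5, -1) is present, so the union is just that shape — area = 630.00 mm². Checking containment: the cross-section at z = 6.72 is a subset of the cross-section at z = 6.16.

entirely on top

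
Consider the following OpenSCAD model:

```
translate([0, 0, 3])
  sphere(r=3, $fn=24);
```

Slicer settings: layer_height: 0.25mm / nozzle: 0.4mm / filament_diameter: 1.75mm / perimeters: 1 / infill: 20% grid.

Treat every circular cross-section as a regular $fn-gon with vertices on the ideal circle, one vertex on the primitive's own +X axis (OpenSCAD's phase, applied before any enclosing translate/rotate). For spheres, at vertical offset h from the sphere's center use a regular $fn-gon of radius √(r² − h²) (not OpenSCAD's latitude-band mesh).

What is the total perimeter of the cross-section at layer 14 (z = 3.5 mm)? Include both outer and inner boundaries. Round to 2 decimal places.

18.53 mm

At z = 3.5 mm: the r=3 sphere contributes a regular 24-gon of circumradius √(3²−0.5²) = 2.958 (perimeter = 2·24·2.958·sin(180°/24) = 18.53 mm). Overall, the cross-section is a single solid region. Total boundary length (outer) = 18.53 mm.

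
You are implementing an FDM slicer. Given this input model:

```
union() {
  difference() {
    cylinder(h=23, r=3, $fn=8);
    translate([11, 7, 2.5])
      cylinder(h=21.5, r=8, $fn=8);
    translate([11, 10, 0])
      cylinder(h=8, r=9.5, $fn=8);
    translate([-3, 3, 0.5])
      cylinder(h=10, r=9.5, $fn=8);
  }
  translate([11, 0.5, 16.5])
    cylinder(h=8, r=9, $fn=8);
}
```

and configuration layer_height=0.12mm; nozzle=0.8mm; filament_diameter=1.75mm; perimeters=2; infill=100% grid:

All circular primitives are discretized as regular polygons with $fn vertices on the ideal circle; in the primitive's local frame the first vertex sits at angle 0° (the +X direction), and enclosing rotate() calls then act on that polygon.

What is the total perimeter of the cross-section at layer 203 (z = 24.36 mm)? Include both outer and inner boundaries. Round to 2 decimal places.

At z = 24.36 mm: the cylinder does not reach this height (z outside [0, 23]); the cylinder at (11, 7) is not intersected at this z (z outside [2.5, 24]); the cylinder at (11, 10) does not reach this height (z outside [0, 8]); the cylinder at (-3, 3) is absent (z outside [0.5, 10.5]); After the difference (first − rest): the first operand is absent here, so nothing remains; the r=9 cylinder at (11, 0.5) contributes a regular 8-gon of circumradius 9 (perimeter = 2·8·9.000·sin(180°/8) = 55.11 mm); Merging all regions: only the r=9 cylinder at (11, 0.5) is present, so the union is just that shape — boundary = 55.11 mm. Overall, the cross-section is a single solid region. Total boundary length (outer) = 55.11 mm.

55.11 mm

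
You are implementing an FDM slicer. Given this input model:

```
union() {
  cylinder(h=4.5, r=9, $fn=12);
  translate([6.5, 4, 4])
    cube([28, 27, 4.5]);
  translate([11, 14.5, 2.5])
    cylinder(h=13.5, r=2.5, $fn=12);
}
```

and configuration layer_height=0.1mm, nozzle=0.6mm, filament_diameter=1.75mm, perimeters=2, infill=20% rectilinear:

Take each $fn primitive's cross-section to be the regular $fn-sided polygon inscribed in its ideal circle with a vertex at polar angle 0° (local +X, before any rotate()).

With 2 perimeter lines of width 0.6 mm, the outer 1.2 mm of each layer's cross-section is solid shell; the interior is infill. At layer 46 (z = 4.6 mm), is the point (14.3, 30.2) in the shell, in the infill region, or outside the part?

shell

At z = 4.6 mm: the cylinder is not intersected at this z (z outside [0, 4.5]); the 28×27 cube at (6.5, 4) contributes its full rectangle; the r=2.5 cylinder at (11, 14.5) contributes a regular 12-gon of circumradius 2.5; Merging all regions: the r=2.5 cylinder at (11, 14.5) lies entirely inside the 28×27 cube at (6.5, 4), so the union is just the 28×27 cube at (6.5, 4) — 1 connected region. Overall, the cross-section is a single solid region. The nearest boundary edge runs (6.50, 31.00)→(34.50, 31.00); distance from the point to it = 0.80 mm. The point is inside the cross-section, 0.80 mm from the nearest boundary — within the 1.2 mm shell band (2 × 0.6).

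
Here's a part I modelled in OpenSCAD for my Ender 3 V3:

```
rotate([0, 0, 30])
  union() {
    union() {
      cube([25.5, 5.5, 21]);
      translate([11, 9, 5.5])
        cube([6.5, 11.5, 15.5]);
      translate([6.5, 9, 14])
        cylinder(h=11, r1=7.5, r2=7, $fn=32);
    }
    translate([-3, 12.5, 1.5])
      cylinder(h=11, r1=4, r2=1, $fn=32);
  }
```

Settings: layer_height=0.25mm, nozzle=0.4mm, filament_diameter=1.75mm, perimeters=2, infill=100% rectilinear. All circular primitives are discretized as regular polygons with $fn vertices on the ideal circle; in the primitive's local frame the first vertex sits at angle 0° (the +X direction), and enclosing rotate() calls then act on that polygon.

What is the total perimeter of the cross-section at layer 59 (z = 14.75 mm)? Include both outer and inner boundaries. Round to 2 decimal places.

99.94 mm

At z = 14.75 mm: the cube is present — its section is the full 25.5×5.5 rectangle (perimeter 62.00 mm); the 6.5×11.5 cube at (11, 9) contributes its full rectangle (perimeter 36.00 mm); the cone at (6.5, 9) contributes a regular 32-gon of circumradius 7.466 (interpolated between r1=7.5 and r2=7 at t=0.068) (perimeter = 2·32·7.466·sin(180°/32) = 46.83 mm); Combining (union): the regions partially overlap (shared area 49.06 mm²), so the edge portions inside another operand are dropped and the merged outline is re-measured after clipping — boundary = 99.94 mm; the cone at (-3, 12.5) does not reach this height (z outside [1.5, 12.5]); Taking the union: only the result so far is present, so the union is just that shape — boundary = 99.94 mm; (whole slice rotated 30° about Z — lengths, areas and connectivity unchanged). Overall, the cross-section is a single solid region. Total boundary length (outer) = 99.94 mm.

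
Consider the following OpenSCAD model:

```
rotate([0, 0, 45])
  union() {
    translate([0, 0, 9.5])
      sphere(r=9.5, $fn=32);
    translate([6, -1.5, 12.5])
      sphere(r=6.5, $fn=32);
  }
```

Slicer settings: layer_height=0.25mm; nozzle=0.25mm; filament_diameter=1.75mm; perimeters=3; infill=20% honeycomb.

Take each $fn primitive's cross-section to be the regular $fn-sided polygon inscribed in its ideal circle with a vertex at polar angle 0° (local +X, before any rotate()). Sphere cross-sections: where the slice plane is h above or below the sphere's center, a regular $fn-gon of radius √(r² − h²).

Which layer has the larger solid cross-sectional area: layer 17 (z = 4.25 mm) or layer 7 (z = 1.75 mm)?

layer 17 (z = 4.25 mm)

Layer 17 (z = 4.25): the r=9.5 sphere slices to a regular 32-gon of circumradius 7.918 (√(r²−h²) with h=5.25 from center) (area = (32/2)·7.918²·sin(360°/32) = 195.68 mm²); the sphere at (6, -1.5) does not reach this height (|z−center|=8.250 > r=6.5); Merging all regions: only the r=9.5 sphere is present, so the union is just that shape — area = 195.68 mm²; (rotated 45° about Z; rotation is an isometry so areas/perimeters/island counts are preserved). So its area = 195.68 mm². Layer 7 (z = 1.75): the r=9.5 sphere slices to a regular 32-gon of circumradius 5.494 (√(r²−h²) with h=7.75 from center) (area = (32/2)·5.494²·sin(360°/32) = 94.23 mm²); the sphere at (6, -1.5) is not intersected at this z (|z−center|=10.750 > r=6.5); Combining (union): only the r=9.5 sphere is present, so the union is just that shape — area = 94.23 mm²; (whole slice rotated 45° about Z — lengths, areas and connectivity unchanged). So its area = 94.23 mm². Layer 17 is larger (195.68 vs 94.23 mm²).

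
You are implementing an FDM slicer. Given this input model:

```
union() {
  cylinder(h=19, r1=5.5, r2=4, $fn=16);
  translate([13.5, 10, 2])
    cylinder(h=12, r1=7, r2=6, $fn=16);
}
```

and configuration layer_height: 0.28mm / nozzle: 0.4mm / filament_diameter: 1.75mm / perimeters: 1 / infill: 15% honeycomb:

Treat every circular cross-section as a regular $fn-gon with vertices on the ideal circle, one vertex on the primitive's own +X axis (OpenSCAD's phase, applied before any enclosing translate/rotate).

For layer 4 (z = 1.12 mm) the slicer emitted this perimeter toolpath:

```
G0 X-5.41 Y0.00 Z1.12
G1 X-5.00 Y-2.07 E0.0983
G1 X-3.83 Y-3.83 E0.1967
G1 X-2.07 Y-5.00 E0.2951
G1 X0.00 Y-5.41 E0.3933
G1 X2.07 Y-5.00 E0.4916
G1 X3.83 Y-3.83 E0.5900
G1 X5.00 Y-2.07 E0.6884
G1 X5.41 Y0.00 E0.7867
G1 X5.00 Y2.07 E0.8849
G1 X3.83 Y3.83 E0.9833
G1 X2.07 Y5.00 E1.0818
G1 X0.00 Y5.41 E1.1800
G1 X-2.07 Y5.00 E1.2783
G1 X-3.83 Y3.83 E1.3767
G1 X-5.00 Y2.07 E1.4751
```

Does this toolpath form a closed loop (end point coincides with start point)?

Start point (G0): (-5.41, 0.00). End point (last G1): the path does not return to the start — open.

no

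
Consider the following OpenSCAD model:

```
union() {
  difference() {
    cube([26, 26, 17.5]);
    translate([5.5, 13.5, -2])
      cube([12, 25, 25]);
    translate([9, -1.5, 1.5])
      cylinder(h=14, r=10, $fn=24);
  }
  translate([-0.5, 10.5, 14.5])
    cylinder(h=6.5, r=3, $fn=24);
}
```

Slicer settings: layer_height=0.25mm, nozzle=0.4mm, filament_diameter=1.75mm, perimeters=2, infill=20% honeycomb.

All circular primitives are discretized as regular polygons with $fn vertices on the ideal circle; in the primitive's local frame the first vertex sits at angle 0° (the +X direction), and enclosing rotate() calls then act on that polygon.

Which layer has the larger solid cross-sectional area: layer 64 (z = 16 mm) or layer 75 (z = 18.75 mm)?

layer 64 (z = 16 mm)

Layer 64 (z = 16): the cube (footprint 26×26) is included at this height (area 676.00 mm²); the cube at (5.5, 13.5) is present — its section is the full 12×25 rectangle (area 300.00 mm²); the cylinder at (9, -1.5) is not intersected at this z (z outside [1.5, 15.5]); Taking the first minus the rest: starting from the 26×26 cube (676.00 mm²), the 12×25 cube at (5.5, 13.5) partially overlaps it — only the 150.00 mm² overlap (of its 300.00 mm²) is removed, clipping the outline — area = 526.00 mm²; the cylinder at (-0.5, 10.5): section is a regular 24-gon, circumradius r=3 (area = (24/2)·3.000²·sin(360°/24) = 27.95 mm²); Taking the union: the regions partially overlap — summed areas 553.95 mm² minus the doubly-counted overlap 11.01 mm² gives 542.94 mm² — area = 542.94 mm². So its area = 542.94 mm². Layer 75 (z = 18.75): the cube is not intersected at this z (z outside [0, 17.5]); the cube at (5.5, 13.5) (footprint 12×25) is included at this height (area 300.00 mm²); the cylinder at (9, -1.5) does not reach this height (z outside [1.5, 15.5]); Taking the first minus the rest: the first operand is absent here, so nothing remains; the r=3 cylinder at (-0.5, 10.5) gives a regular 24-gon of circumradius 3 (constant along its height) (area = (24/2)·3.000²·sin(360°/24) = 27.95 mm²); Merging all regions: only the r=3 cylinder at (-0.5, 10.5) is present, so the union is just that shape — area = 27.95 mm². So its area = 27.95 mm². Layer 64 is larger (542.94 vs 27.95 mm²).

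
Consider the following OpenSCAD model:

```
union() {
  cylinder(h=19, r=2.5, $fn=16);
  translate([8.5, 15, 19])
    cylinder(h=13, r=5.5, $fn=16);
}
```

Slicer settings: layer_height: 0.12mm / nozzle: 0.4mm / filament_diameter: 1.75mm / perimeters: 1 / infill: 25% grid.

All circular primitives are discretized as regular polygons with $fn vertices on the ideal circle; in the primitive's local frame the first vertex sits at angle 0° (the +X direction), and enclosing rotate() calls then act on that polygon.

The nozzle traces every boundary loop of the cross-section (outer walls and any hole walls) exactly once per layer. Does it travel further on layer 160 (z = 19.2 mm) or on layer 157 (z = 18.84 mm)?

layer 160 (z = 19.2 mm)

Layer 160 (z = 19.2): the cylinder does not reach this height (z outside [0, 19]); the cylinder at (8.5, 15): section is a regular 16-gon, circumradius r=5.5 (perimeter = 2·16·5.500·sin(180°/16) = 34.34 mm); Taking the union: only the r=5.5 cylinder at (8.5, 15) is present, so the union is just that shape — boundary = 34.34 mm. So its perimeter = 34.34 mm. Layer 157 (z = 18.84): the cylinder: section is a regular 16-gon, circumradius r=2.5 (perimeter = 2·16·2.500·sin(180°/16) = 15.61 mm); the cylinder at (8.5, 15) does not reach this height (z outside [19, 32]); Merging all regions: only the r=2.5 cylinder is present, so the union is just that shape — boundary = 15.61 mm. So its perimeter = 15.61 mm. Layer 160 is larger (34.34 vs 15.61 mm).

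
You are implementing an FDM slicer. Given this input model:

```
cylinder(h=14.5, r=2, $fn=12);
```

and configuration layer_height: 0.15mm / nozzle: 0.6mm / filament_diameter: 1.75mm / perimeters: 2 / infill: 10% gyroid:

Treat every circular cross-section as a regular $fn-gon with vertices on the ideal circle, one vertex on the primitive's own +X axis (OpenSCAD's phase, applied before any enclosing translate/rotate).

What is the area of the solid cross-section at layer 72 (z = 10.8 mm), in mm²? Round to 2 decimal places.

12.00 mm²

At z = 10.8 mm: the r=2 cylinder contributes a regular 12-gon of circumradius 2 (area = (12/2)·2.000²·sin(360°/12) = 12.00 mm²). Overall, the cross-section is a single solid region. Net area = 12.00 mm².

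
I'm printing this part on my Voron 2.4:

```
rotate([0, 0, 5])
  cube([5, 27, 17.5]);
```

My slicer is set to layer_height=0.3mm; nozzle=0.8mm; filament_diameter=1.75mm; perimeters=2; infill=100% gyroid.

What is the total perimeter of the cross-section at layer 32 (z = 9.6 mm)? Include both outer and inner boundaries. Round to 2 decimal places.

64.00 mm

At z = 9.6 mm: the cube (footprint 5×27) is included at this height (perimeter 64.00 mm); (rotated 5° about Z; rotation is an isometry so areas/perimeters/island counts are preserved). Overall, the cross-section is a single solid region. Total boundary length (outer) = 64.00 mm.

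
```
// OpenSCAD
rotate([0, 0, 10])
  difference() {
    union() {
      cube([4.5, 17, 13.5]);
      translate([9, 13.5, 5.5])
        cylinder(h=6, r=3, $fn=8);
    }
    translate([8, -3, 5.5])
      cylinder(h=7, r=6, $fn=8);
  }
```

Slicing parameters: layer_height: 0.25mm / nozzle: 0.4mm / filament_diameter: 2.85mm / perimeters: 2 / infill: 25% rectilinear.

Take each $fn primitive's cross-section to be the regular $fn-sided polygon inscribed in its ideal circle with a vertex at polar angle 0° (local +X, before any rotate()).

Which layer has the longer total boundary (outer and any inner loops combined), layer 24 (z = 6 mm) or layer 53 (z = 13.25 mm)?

Layer 24 (z = 6): the cube (footprint 4.5×17) is included at this height (perimeter 43.00 mm); the cylinder at (9, 13.5): section is a regular 8-gon, circumradius r=3 (perimeter = 2·8·3.000·sin(180°/8) = 18.37 mm); Taking the union: the 2 present regions are separate (no shared area or edge), so areas and boundary lengths simply add and each stays a separate island — boundary = 61.37 mm; the cylinder at (8, -3): section is a regular 8-gon, circumradius r=6 (perimeter = 2·8·6.000·sin(180°/8) = 36.74 mm); Subtracting the remaining from the first: starting from that combined region, the r=6 cylinder at (8, -3) partially overlaps it — only the 1.36 mm² overlap (of its 101.82 mm²) is removed, clipping the outline — boundary = 60.71 mm; (whole slice rotated 10° about Z — lengths, areas and connectivity unchanged). So its perimeter = 60.71 mm. Layer 53 (z = 13.25): the 4.5×17 cube contributes its full rectangle (perimeter 43.00 mm); the cylinder at (9, 13.5) does not reach this height (z outside [5.5, 11.5]); Merging all regions: only the 4.5×17 cube is present, so the union is just that shape — boundary = 43.00 mm; the cylinder at (8, -3) is not intersected at this z (z outside [5.5, 12.5]); Taking the first minus the rest: none of the subtracted shapes is present at this height, so the result so far is unchanged — boundary = 43.00 mm; (rotated 10° about Z; rotation is an isometry so areas/perimeters/island counts are preserved). So its perimeter = 43.00 mm. Layer 24 is larger (60.71 vs 43.00 mm).

layer 24 (z = 6 mm)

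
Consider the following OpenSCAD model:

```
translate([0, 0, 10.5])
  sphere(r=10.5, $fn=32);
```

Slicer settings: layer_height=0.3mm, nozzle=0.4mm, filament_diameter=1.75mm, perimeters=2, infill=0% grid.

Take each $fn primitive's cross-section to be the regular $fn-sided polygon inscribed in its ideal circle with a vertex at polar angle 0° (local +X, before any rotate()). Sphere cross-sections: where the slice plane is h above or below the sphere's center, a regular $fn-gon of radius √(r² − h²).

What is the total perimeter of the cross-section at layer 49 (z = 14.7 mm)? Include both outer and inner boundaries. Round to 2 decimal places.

At z = 14.7 mm: the r=10.5 sphere slices to a regular 32-gon of circumradius 9.623 (√(r²−h²) with h=4.2 from center) (perimeter = 2·32·9.623·sin(180°/32) = 60.37 mm). Overall, the cross-section is a single solid region. Total boundary length (outer) = 60.37 mm.

60.37 mm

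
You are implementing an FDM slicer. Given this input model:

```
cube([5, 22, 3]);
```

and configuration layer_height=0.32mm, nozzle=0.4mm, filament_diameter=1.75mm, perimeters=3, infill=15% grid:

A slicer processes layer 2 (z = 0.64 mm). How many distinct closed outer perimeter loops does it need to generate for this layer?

1

At z = 0.64 mm: the 5×22 cube contributes its full rectangle. The result has 1 disconnected region.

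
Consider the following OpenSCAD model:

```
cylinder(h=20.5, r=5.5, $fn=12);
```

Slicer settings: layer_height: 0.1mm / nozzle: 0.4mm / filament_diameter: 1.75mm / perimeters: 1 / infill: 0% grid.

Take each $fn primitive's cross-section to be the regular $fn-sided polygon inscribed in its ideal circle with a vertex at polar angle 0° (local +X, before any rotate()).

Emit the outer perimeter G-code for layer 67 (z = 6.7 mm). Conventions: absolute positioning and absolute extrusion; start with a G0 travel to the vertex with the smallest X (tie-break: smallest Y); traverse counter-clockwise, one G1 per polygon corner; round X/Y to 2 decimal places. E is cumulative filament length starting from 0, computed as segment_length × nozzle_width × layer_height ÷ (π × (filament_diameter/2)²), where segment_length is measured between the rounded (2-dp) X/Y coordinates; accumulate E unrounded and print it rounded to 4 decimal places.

G0 X-5.50 Y0.00 Z6.70
G1 X-4.76 Y-2.75 E0.0474
G1 X-2.75 Y-4.76 E0.0946
G1 X0.00 Y-5.50 E0.1420
G1 X2.75 Y-4.76 E0.1894
G1 X4.76 Y-2.75 E0.2366
G1 X5.50 Y0.00 E0.2840
G1 X4.76 Y2.75 E0.3313
G1 X2.75 Y4.76 E0.3786
G1 X0.00 Y5.50 E0.4260
G1 X-2.75 Y4.76 E0.4733
G1 X-4.76 Y2.75 E0.5206
G1 X-5.50 Y0.00 E0.5680

At z = 6.7 mm: the cylinder: section is a regular 12-gon, circumradius r=5.5. The outline is a single polygon with 12 vertices. Extrusion per mm of travel: 0.4 × 0.1 / (π × 0.875²) = 0.016630. Accumulating E over each segment gives final E = 0.5680.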